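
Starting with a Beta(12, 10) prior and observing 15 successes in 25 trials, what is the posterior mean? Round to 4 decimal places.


Posterior parameters: alpha = 12 + 15 = 27
beta = 10 + 10 = 20
Posterior mean = alpha / (alpha + beta) = 27 / 47
= 0.5745

0.5745


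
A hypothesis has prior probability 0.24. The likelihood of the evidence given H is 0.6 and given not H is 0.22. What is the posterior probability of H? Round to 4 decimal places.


Using Bayes' theorem:
P(E) = 0.24 * 0.6 + 0.76 * 0.22
P(E) = 0.3112
P(H|E) = (0.24 * 0.6) / 0.3112 = 0.4627

0.4627


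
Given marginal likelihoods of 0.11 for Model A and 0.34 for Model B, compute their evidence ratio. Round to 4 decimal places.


Ratio = ML(A) / ML(B) = 0.11/0.34
= 0.3235

0.3235


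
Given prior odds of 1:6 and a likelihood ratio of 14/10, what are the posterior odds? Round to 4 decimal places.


Posterior odds = prior odds * LR
Prior odds = 1/6 = 0.1667
LR = 14/10 = 1.4
Posterior odds = 0.1667 * 1.4 = 0.2333

0.2333


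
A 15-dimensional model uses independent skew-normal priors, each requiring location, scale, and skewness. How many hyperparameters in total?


Per parameter: 3 (location, scale, and skewness).
Total = 15 * 3 = 45

45


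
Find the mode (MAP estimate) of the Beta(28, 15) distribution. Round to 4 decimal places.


For Beta(a,b) with a,b > 1:
Mode = (a-1)/(a+b-2) = (28-1)/(43-2)
= 27/41 = 0.6585

0.6585


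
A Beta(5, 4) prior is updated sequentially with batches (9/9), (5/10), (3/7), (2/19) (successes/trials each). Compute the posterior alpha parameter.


Sequential conjugate updating is equivalent to a single batch update.
Total successes across all batches = 19
alpha_posterior = alpha_prior + total_successes = 5 + 19
= 24

24


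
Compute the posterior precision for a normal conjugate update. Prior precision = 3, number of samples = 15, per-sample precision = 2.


tau_post = tau_0 + n * tau
= 3 + 15 * 2 = 33

33


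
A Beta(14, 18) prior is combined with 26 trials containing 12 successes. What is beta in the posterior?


In conjugate updating:
beta_posterior = beta_prior + (n - k)
= 18 + (26 - 12)
= 18 + 14 = 32

32


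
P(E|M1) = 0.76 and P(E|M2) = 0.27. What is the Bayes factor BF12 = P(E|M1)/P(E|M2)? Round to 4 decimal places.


Bayes factor BF12 = P(E|M1) / P(E|M2)
= 0.76 / 0.27
= 2.8148

2.8148


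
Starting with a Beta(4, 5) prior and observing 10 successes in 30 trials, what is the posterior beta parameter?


Posterior beta = prior beta + failures
Failures = 30 - 10 = 20
beta_post = 5 + 20 = 25

25


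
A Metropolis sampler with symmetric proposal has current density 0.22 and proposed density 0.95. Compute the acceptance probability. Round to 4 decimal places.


For symmetric proposals, acceptance = min(1, pi(x*)/pi(x))
= min(1, 0.95/0.22)
= min(1, 4.3182) = 1.0

1.0


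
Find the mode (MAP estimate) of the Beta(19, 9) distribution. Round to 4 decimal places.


For Beta(a,b) with a,b > 1:
Mode = (a-1)/(a+b-2) = (19-1)/(28-2)
= 18/26 = 0.6923

0.6923


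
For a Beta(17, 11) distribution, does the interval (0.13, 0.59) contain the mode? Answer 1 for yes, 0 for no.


Mode of Beta(a,b) = (a-1)/(a+b-2)
= (17-1)/(17+11-2) = 0.6154
Check: 0.13 <= 0.6154 <= 0.59?
Result: 0

0


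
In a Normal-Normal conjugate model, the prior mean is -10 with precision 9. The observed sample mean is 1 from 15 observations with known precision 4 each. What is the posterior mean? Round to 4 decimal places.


Posterior precision = tau0 + n*tau = 9 + 15*4 = 69
Posterior mean = (tau0*mu0 + n*tau*xbar) / posterior_precision
= (9*-10 + 15*4*1) / 69
= -30 / 69 = -0.4348

-0.4348


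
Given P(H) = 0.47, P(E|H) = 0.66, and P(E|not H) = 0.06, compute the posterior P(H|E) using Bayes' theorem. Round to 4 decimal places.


By Bayes' theorem: P(H|E) = P(E|H)*P(H) / P(E)
P(E) = P(E|H)*P(H) + P(E|not H)*P(not H)
P(E) = 0.66*0.47 + 0.06*0.53 = 0.342
P(H|E) = 0.66*0.47 / 0.342 = 0.907

0.907


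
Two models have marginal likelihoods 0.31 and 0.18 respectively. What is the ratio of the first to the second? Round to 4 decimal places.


Evidence ratio = 0.31 / 0.18
= 1.7222

1.7222


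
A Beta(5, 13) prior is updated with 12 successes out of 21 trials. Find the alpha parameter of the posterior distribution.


In the Beta-Binomial conjugate update:
alpha_post = alpha_prior + successes
= 5 + 12
= 17

17


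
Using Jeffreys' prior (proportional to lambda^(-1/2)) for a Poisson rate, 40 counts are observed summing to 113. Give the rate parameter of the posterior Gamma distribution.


Conjugate update: Gamma(prior_shape + S, prior_rate + n).
Prior shape = 0.5, prior rate = 0.
Posterior rate = 0 + n = 40

40.0


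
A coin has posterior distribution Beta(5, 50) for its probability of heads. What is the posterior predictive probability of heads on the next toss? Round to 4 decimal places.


Posterior predictive = E[theta] = alpha/(alpha+beta)
= 5/55
= 0.0909

0.0909


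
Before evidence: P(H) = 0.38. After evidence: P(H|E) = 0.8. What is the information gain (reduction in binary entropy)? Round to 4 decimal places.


Prior entropy = 0.958
Posterior entropy = 0.7219
Information gain = 0.958 - 0.7219 = 0.2361

0.2361


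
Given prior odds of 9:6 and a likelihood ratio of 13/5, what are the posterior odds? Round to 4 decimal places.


Posterior odds = prior odds * LR
Prior odds = 9/6 = 1.5
LR = 13/5 = 2.6
Posterior odds = 1.5 * 2.6 = 3.9

3.9


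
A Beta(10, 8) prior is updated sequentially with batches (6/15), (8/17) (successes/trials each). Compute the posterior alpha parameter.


Sequential conjugate updating is equivalent to a single batch update.
Total successes across all batches = 14
alpha_posterior = alpha_prior + total_successes = 10 + 14
= 24

24


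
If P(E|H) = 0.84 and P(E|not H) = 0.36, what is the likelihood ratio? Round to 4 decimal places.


Likelihood ratio = P(E|H) / P(E|not H)
= 0.84 / 0.36
= 2.3333

2.3333


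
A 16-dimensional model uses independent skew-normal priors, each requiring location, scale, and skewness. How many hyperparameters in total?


Per parameter: 3 (location, scale, and skewness).
Total = 16 * 3 = 48

48


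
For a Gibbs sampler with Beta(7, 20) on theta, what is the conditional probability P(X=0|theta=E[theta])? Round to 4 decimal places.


E[theta] = 7/(7+20) = 0.2593
P(X=0|theta) = 1 - theta = 0.7407

0.7407


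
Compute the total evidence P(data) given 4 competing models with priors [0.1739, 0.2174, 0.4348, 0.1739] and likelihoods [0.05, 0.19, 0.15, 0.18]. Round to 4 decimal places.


Marginal likelihood = sum P(model_i) * P(data|model_i)
Model 1: 0.1739 * 0.05 = 0.0087
Model 2: 0.2174 * 0.19 = 0.0413
Model 3: 0.4348 * 0.15 = 0.0652
Model 4: 0.1739 * 0.18 = 0.0313
Total = 0.1465

0.1465


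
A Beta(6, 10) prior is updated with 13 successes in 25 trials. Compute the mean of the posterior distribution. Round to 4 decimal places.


After update: Beta(19, 22)
Mean = 19 / (19 + 22) = 19 / 41
= 0.4634

0.4634


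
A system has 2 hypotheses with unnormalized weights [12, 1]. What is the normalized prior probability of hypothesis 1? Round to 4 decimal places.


The normalized prior is the weight divided by the total.
Total weight = 13
P(H1) = 12 / 13 = 0.9231

0.9231


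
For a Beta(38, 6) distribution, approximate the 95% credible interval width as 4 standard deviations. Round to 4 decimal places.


Variance of Beta(a,b) = ab / ((a+b)^2 * (a+b+1))
= 38*6 / ((44)^2 * 45)
= 0.0026
SD = sqrt(0.0026) = 0.0512
Width = 4 * SD = 0.2046

0.2046


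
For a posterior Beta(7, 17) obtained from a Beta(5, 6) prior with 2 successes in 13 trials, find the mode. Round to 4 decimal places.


Mode = (alpha - 1) / (alpha + beta - 2)
= 6 / 22
= 0.2727

0.2727


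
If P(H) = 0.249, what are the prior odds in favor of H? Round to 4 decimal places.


Prior odds = P(H) / (1 - P(H))
= 0.249 / 0.751
= 0.3316

0.3316


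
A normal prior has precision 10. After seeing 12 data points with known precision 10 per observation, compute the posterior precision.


In the conjugate normal model, precisions add:
tau_posterior = tau_prior + n * tau_data
= 10 + 12*10 = 130

130


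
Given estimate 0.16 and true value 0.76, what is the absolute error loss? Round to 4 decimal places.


Absolute error = |estimate - true|
= |-0.6| = 0.6

0.6


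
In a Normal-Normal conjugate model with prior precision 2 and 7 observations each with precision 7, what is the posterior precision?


Posterior precision = prior precision + n * observation precision
= 2 + 7 * 7
= 2 + 49 = 51

51


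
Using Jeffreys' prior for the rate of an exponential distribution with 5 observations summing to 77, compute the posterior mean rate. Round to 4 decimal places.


Jeffreys' prior leads to posterior Gamma(5, 77).
Mean = 5/77 = 0.0649

0.0649


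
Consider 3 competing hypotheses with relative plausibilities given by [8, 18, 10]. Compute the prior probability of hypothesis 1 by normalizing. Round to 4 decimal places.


Sum of weights = 8 + 18 + 10 = 36
Normalized prior for H1 = 8 / 36
= 0.2222

0.2222


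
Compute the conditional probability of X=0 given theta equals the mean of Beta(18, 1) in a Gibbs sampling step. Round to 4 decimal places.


Mean of Beta(18, 1) = 0.9474
P(X=0 | theta=0.9474) = 0.0526

0.0526


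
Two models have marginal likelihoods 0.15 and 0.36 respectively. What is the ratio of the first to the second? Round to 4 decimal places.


Evidence ratio = 0.15 / 0.36
= 0.4167

0.4167


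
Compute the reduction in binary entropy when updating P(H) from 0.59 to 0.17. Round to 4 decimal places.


H_before = -p*log2(p) - (1-p)*log2(1-p) for p=0.59: 0.9765
H_after for p=0.17: 0.6577
Reduction = 0.9765 - 0.6577 = 0.3188

0.3188


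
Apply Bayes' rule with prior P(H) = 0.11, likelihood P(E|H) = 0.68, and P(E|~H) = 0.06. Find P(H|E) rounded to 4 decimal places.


Step 1: Compute marginal P(E) = P(E|H)P(H) + P(E|~H)P(~H)
= 0.68*0.11 + 0.06*0.89 = 0.1282
Step 2: P(H|E) = P(E|H)P(H)/P(E) = 0.0748/0.1282
= 0.5835

0.5835


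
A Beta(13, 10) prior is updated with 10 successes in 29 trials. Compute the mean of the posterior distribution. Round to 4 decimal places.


After update: Beta(23, 29)
Mean = 23 / (23 + 29) = 23 / 52
= 0.4423

0.4423


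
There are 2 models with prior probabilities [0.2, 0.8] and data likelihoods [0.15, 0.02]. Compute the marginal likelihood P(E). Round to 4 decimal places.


P(E) = sum over models of P(M_i) * P(E|M_i)
= 0.2*0.15 + 0.8*0.02
= 0.046

0.046


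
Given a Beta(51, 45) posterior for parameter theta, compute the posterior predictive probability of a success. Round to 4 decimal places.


For a Beta-Bernoulli model, the predictive probability is the mean:
P(success) = 51/(51+45) = 51/96 = 0.5312

0.5312


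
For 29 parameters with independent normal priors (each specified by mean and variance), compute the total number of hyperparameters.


A normal prior has 2 hyperparameters per parameter.
Total = 29 * 2 = 58

58


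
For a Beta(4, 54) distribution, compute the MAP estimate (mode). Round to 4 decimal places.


MAP = mode = (a-1)/(a+b-2)
= (4-1)/(4+54-2)
= 3/56 = 0.0536

0.0536


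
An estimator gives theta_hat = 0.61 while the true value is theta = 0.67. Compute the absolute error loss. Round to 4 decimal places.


The absolute error loss is |theta_hat - theta|
= |0.61 - 0.67|
= 0.06

0.06


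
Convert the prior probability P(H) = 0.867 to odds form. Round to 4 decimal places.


P(not H) = 1 - 0.867 = 0.133
Odds = 0.867 / 0.133 = 6.5188

6.5188


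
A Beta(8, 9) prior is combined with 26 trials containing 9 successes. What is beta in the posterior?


In conjugate updating:
beta_posterior = beta_prior + (n - k)
= 9 + (26 - 9)
= 9 + 17 = 26

26


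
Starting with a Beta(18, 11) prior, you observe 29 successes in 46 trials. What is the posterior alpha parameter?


For a Beta-Binomial conjugate model:
Posterior alpha = prior alpha + number of successes
= 18 + 29 = 47

47


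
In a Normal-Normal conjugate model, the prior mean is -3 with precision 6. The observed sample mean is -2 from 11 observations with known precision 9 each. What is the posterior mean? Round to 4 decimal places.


Posterior precision = tau0 + n*tau = 6 + 11*9 = 105
Posterior mean = (tau0*mu0 + n*tau*xbar) / posterior_precision
= (6*-3 + 11*9*-2) / 105
= -216 / 105 = -2.0571

-2.0571


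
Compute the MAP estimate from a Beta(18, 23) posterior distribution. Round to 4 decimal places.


MAP = mode of Beta distribution
= (alpha - 1)/(alpha + beta - 2)
= (18-1)/(18+23-2)
= 17/39 = 0.4359

0.4359


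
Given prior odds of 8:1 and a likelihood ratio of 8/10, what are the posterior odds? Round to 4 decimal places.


Posterior odds = prior odds * LR
Prior odds = 8/1 = 8.0
LR = 8/10 = 0.8
Posterior odds = 8.0 * 0.8 = 6.4

6.4


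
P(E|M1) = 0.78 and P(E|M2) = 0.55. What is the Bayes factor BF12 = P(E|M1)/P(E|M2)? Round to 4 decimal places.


Bayes factor BF12 = P(E|M1) / P(E|M2)
= 0.78 / 0.55
= 1.4182

1.4182


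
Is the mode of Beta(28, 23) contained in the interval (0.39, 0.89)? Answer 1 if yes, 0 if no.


Mode = (a-1)/(a+b-2) = 27/49 = 0.551
Interval: (0.39, 0.89)
Contains mode? 1

1


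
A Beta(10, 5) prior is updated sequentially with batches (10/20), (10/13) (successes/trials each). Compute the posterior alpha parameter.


Sequential conjugate updating is equivalent to a single batch update.
Total successes across all batches = 20
alpha_posterior = alpha_prior + total_successes = 10 + 20
= 30

30


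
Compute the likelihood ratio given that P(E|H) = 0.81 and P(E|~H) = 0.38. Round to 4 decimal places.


LR = P(E|H) / P(E|~H)
= 0.81 / 0.38 = 2.1316

2.1316


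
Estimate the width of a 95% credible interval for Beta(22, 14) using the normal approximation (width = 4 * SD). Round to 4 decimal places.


For Beta(a,b): Var = ab/((a+b)^2(a+b+1))
Var = 0.0064, SD = 0.0801
Approximate 95% CI width = 4 * 0.0801 = 0.3206

0.3206


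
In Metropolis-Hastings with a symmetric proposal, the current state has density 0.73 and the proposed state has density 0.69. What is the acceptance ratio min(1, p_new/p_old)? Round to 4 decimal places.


Ratio = p_new / p_old = 0.69 / 0.73 = 0.9452
Acceptance = min(1, 0.9452) = 0.9452

0.9452


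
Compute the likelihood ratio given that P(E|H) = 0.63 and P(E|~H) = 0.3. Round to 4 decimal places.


LR = P(E|H) / P(E|~H)
= 0.63 / 0.3 = 2.1

2.1


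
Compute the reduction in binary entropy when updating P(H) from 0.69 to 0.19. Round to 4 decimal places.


H_before = -p*log2(p) - (1-p)*log2(1-p) for p=0.69: 0.8932
H_after for p=0.19: 0.7015
Reduction = 0.8932 - 0.7015 = 0.1917

0.1917


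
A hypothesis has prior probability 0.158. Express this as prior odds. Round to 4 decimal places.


Odds = P(H) / P(not H) = 0.158 / 0.842
= 0.1876

0.1876


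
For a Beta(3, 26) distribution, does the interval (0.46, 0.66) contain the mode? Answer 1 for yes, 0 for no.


Mode of Beta(a,b) = (a-1)/(a+b-2)
= (3-1)/(3+26-2) = 0.0741
Check: 0.46 <= 0.0741 <= 0.66?
Result: 0

0


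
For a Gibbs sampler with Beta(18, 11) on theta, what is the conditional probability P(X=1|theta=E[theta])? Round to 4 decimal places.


E[theta] = 18/(18+11) = 0.6207
P(X=1|theta) = theta = 0.6207

0.6207


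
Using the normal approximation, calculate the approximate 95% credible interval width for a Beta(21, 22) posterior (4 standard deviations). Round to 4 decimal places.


Var(Beta) = 21*22/(43^2 * 44) = 0.0057
SD = 0.0754
Width ~ 4*SD = 0.3014

0.3014


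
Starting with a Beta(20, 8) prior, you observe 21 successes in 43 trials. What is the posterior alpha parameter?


For a Beta-Binomial conjugate model:
Posterior alpha = prior alpha + number of successes
= 20 + 21 = 41

41


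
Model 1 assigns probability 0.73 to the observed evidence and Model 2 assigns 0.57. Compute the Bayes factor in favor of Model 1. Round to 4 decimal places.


BF = P(data|M1) / P(data|M2)
= 0.73 / 0.57 = 1.2807

1.2807


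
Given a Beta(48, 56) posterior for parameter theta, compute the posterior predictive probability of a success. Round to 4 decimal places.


For a Beta-Bernoulli model, the predictive probability is the mean:
P(success) = 48/(48+56) = 48/104 = 0.4615

0.4615


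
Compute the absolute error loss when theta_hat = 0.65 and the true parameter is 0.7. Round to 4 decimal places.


L = |theta_hat - theta_true|
= |0.65 - 0.7| = 0.05

0.05


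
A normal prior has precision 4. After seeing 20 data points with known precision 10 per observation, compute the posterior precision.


In the conjugate normal model, precisions add:
tau_posterior = tau_prior + n * tau_data
= 4 + 20*10 = 204

204


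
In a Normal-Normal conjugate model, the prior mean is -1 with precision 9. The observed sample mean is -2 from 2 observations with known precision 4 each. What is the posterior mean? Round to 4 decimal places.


Posterior precision = tau0 + n*tau = 9 + 2*4 = 17
Posterior mean = (tau0*mu0 + n*tau*xbar) / posterior_precision
= (9*-1 + 2*4*-2) / 17
= -25 / 17 = -1.4706

-1.4706


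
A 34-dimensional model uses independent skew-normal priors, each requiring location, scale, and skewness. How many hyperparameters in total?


Per parameter: 3 (location, scale, and skewness).
Total = 34 * 3 = 102

102


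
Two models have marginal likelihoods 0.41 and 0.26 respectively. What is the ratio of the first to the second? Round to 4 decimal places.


Evidence ratio = 0.41 / 0.26
= 1.5769

1.5769


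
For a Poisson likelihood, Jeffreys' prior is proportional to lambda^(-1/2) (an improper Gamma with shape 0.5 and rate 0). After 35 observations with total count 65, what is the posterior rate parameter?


Jeffreys' prior for Poisson is proportional to lambda^(-1/2).
Posterior is Gamma(0.5 + S, 0 + n) = Gamma(0.5 + 65, 35).
Posterior rate = 0 + n = 35

35.0


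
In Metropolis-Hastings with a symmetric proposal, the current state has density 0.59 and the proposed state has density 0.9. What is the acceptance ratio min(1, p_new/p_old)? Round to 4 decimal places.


Ratio = p_new / p_old = 0.9 / 0.59 = 1.5254
Acceptance = min(1, 1.5254) = 1.0

1.0


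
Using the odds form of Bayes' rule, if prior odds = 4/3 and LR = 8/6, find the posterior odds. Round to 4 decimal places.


Bayes' rule in odds form: posterior odds = prior odds * LR
= (4 * 8) / (3 * 6)
= 32/18 = 1.7778

1.7778


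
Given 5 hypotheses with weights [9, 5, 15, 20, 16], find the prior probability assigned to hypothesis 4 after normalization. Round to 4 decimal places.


To normalize, divide each weight by the sum of all weights.
Sum = 65
Prior(H4) = 20/65 = 0.3077

0.3077


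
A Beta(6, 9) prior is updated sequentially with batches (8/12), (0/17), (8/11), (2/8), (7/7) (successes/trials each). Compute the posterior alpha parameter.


Sequential conjugate updating is equivalent to a single batch update.
Total successes across all batches = 25
alpha_posterior = alpha_prior + total_successes = 6 + 25
= 31

31


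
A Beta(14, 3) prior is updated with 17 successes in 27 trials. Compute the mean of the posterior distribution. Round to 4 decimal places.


After update: Beta(31, 13)
Mean = 31 / (31 + 13) = 31 / 44
= 0.7045

0.7045


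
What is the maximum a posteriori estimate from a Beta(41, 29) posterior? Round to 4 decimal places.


The MAP estimate equals the mode of the distribution.
Mode of Beta(a,b) = (a-1)/(a+b-2)
= 40/68
= 0.5882

0.5882


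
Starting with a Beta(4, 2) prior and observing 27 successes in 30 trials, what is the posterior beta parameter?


Posterior beta = prior beta + failures
Failures = 30 - 27 = 3
beta_post = 2 + 3 = 5

5


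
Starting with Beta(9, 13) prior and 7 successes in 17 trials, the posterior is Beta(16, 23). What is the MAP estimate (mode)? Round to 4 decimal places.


The mode of Beta(a, b) when a > 1 and b > 1 is (a-1)/(a+b-2)
= (16 - 1) / (16 + 23 - 2)
= 15 / 37
= 0.4054

0.4054


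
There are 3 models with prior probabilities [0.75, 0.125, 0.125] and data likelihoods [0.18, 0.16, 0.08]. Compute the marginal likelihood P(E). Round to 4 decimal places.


P(E) = sum over models of P(M_i) * P(E|M_i)
= 0.75*0.18 + 0.125*0.16 + 0.125*0.08
= 0.165

0.165


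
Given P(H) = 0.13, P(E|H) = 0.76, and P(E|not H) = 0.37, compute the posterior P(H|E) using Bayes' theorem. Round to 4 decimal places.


By Bayes' theorem: P(H|E) = P(E|H)*P(H) / P(E)
P(E) = P(E|H)*P(H) + P(E|not H)*P(not H)
P(E) = 0.76*0.13 + 0.37*0.87 = 0.4207
P(H|E) = 0.76*0.13 / 0.4207 = 0.2348

0.2348


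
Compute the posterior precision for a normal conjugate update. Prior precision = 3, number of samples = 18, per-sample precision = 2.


tau_post = tau_0 + n * tau
= 3 + 18 * 2 = 39

39


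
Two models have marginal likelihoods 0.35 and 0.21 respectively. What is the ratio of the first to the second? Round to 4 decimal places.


Evidence ratio = 0.35 / 0.21
= 1.6667

1.6667


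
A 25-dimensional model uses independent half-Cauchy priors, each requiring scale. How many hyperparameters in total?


Per parameter: 1 (scale).
Total = 25 * 1 = 25

25


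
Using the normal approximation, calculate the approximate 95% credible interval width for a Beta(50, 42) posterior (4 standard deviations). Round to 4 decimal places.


Var(Beta) = 50*42/(92^2 * 93) = 0.0027
SD = 0.0517
Width ~ 4*SD = 0.2066

0.2066


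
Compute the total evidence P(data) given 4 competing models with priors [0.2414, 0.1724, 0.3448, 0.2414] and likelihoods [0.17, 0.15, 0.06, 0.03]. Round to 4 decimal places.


Marginal likelihood = sum P(model_i) * P(data|model_i)
Model 1: 0.2414 * 0.17 = 0.041
Model 2: 0.1724 * 0.15 = 0.0259
Model 3: 0.3448 * 0.06 = 0.0207
Model 4: 0.2414 * 0.03 = 0.0072
Total = 0.0948

0.0948


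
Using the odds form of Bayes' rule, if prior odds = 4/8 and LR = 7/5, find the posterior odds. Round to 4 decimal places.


Bayes' rule in odds form: posterior odds = prior odds * LR
= (4 * 7) / (8 * 5)
= 28/40 = 0.7

0.7


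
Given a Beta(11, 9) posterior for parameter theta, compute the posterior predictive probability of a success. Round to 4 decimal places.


For a Beta-Bernoulli model, the predictive probability is the mean:
P(success) = 11/(11+9) = 11/20 = 0.55

0.55


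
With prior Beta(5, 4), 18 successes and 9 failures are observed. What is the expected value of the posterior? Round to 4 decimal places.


Posterior = Beta(23, 13)
E[theta] = alpha/(alpha+beta)
= 23/36 = 0.6389

0.6389


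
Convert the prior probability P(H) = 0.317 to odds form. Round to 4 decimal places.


P(not H) = 1 - 0.317 = 0.683
Odds = 0.317 / 0.683 = 0.4641

0.4641


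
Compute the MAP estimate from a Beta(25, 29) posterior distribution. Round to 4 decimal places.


MAP = mode of Beta distribution
= (alpha - 1)/(alpha + beta - 2)
= (25-1)/(25+29-2)
= 24/52 = 0.4615

0.4615


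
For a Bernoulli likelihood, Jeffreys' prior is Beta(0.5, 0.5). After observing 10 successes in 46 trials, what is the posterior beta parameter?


Jeffreys' prior for Bernoulli is Beta(0.5, 0.5).
Posterior is Beta(0.5 + k, 0.5 + n - k).
Posterior beta = 0.5 + (n - k) = 0.5 + 36 = 36.5

36.5


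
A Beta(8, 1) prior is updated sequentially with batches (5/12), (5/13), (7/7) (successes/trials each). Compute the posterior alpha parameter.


Sequential conjugate updating is equivalent to a single batch update.
Total successes across all batches = 17
alpha_posterior = alpha_prior + total_successes = 8 + 17
= 25

25


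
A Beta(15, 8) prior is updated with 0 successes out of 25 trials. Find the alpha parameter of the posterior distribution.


In the Beta-Binomial conjugate update:
alpha_post = alpha_prior + successes
= 15 + 0
= 15

15


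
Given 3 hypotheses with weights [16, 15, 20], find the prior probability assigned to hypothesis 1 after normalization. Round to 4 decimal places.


To normalize, divide each weight by the sum of all weights.
Sum = 51
Prior(H1) = 16/51 = 0.3137

0.3137


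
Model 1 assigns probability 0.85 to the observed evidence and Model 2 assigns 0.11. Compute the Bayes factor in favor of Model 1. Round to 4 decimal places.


BF = P(data|M1) / P(data|M2)
= 0.85 / 0.11 = 7.7273

7.7273


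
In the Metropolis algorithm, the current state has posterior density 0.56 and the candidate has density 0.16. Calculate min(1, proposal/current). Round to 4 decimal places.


Ratio = 0.16/0.56 = 0.2857
Acceptance probability = min(1, 0.2857)
= 0.2857

0.2857


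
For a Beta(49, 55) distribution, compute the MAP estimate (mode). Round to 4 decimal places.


MAP = mode = (a-1)/(a+b-2)
= (49-1)/(49+55-2)
= 48/102 = 0.4706

0.4706


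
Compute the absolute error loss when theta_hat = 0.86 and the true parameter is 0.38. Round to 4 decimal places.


L = |theta_hat - theta_true|
= |0.86 - 0.38| = 0.48

0.48


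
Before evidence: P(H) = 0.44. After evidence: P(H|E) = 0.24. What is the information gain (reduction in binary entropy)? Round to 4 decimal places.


Prior entropy = 0.9896
Posterior entropy = 0.795
Information gain = 0.9896 - 0.795 = 0.1945

0.1945


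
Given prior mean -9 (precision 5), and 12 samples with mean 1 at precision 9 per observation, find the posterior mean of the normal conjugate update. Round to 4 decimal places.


The posterior mean is a precision-weighted average of prior and data.
Post. prec. = 5 + 108 = 113
Post. mean = (-45 + 108)/113 = 63/113 = 0.5575

0.5575


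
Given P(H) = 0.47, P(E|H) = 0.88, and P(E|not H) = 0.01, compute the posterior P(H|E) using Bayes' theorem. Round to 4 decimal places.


By Bayes' theorem: P(H|E) = P(E|H)*P(H) / P(E)
P(E) = P(E|H)*P(H) + P(E|not H)*P(not H)
P(E) = 0.88*0.47 + 0.01*0.53 = 0.4189
P(H|E) = 0.88*0.47 / 0.4189 = 0.9873

0.9873


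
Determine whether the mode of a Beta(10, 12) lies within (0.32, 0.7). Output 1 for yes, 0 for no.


First find the mode: (a-1)/(a+b-2) = 0.45
Is 0.45 in (0.32, 0.7)? 1

1


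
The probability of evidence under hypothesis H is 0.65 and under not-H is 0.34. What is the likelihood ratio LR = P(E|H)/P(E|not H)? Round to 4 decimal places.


LR = 0.65 / 0.34
= 1.9118

1.9118


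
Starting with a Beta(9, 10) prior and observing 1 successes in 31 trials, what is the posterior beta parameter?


Posterior beta = prior beta + failures
Failures = 31 - 1 = 30
beta_post = 10 + 30 = 40

40


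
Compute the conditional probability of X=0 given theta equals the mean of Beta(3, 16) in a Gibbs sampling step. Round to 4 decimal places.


Mean of Beta(3, 16) = 0.1579
P(X=0 | theta=0.1579) = 0.8421

0.8421


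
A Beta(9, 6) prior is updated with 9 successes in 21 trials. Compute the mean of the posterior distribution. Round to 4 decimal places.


After update: Beta(18, 18)
Mean = 18 / (18 + 18) = 18 / 36
= 0.5

0.5


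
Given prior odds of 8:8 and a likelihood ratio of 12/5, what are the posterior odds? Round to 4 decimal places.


Posterior odds = prior odds * LR
Prior odds = 8/8 = 1.0
LR = 12/5 = 2.4
Posterior odds = 1.0 * 2.4 = 2.4

2.4


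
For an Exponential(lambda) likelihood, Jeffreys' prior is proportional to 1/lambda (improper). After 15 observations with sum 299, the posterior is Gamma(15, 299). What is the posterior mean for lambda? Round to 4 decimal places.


Posterior = Gamma(n, sum_x) = Gamma(15, 299)
Posterior mean = shape/rate = 15/299
= 0.0502

0.0502


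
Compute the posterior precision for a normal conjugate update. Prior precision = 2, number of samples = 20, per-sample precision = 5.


tau_post = tau_0 + n * tau
= 2 + 20 * 5 = 102

102


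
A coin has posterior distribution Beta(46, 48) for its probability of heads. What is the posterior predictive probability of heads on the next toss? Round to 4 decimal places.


Posterior predictive = E[theta] = alpha/(alpha+beta)
= 46/94
= 0.4894

0.4894


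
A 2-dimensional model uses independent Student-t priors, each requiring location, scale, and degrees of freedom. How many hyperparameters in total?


Per parameter: 3 (location, scale, and degrees of freedom).
Total = 2 * 3 = 6

6


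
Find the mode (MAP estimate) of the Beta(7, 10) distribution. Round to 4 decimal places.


For Beta(a,b) with a,b > 1:
Mode = (a-1)/(a+b-2) = (7-1)/(17-2)
= 6/15 = 0.4

0.4


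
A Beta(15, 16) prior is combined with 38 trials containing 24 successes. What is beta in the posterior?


In conjugate updating:
beta_posterior = beta_prior + (n - k)
= 16 + (38 - 24)
= 16 + 14 = 30

30


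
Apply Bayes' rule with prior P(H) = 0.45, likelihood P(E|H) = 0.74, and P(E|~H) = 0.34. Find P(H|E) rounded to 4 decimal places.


Step 1: Compute marginal P(E) = P(E|H)P(H) + P(E|~H)P(~H)
= 0.74*0.45 + 0.34*0.55 = 0.52
Step 2: P(H|E) = P(E|H)P(H)/P(E) = 0.333/0.52
= 0.6404

0.6404


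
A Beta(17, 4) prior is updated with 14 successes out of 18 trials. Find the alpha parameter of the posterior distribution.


In the Beta-Binomial conjugate update:
alpha_post = alpha_prior + successes
= 17 + 14
= 31

31


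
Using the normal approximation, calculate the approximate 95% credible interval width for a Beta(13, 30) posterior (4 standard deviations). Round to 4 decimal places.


Var(Beta) = 13*30/(43^2 * 44) = 0.0048
SD = 0.0692
Width ~ 4*SD = 0.2769

0.2769


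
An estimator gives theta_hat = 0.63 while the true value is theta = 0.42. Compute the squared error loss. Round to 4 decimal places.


The squared error loss is (theta_hat - theta)^2
= (0.63 - 0.42)^2
= (0.21)^2 = 0.0441

0.0441


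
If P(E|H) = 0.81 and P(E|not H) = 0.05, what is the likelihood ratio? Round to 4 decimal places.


Likelihood ratio = P(E|H) / P(E|not H)
= 0.81 / 0.05
= 16.2

16.2


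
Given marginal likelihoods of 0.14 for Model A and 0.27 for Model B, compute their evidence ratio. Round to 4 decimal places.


Ratio = ML(A) / ML(B) = 0.14/0.27
= 0.5185

0.5185


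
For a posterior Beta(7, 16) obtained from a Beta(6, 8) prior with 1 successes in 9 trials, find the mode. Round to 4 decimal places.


Mode = (alpha - 1) / (alpha + beta - 2)
= 6 / 21
= 0.2857

0.2857


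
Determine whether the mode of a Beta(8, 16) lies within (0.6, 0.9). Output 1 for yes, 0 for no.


First find the mode: (a-1)/(a+b-2) = 0.3182
Is 0.3182 in (0.6, 0.9)? 0

0


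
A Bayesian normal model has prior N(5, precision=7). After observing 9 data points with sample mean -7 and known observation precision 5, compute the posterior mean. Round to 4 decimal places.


Posterior mean = (prior_precision * prior_mean + n * data_precision * data_mean) / (prior_precision + n * data_precision)
Numerator = 7*5 + 9*5*-7 = -280
Denominator = 7 + 9*5 = 52
Posterior mean = -5.3846

-5.3846


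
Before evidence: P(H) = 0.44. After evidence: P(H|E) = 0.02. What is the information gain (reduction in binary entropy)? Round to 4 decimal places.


Prior entropy = 0.9896
Posterior entropy = 0.1414
Information gain = 0.9896 - 0.1414 = 0.8481

0.8481


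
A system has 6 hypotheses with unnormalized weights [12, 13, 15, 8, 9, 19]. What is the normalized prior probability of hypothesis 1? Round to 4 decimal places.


The normalized prior is the weight divided by the total.
Total weight = 76
P(H1) = 12 / 76 = 0.1579

0.1579


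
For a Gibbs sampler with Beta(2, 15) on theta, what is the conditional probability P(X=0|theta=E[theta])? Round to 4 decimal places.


E[theta] = 2/(2+15) = 0.1176
P(X=0|theta) = 1 - theta = 0.8824

0.8824


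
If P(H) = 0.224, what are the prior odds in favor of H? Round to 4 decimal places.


Prior odds = P(H) / (1 - P(H))
= 0.224 / 0.776
= 0.2887

0.2887


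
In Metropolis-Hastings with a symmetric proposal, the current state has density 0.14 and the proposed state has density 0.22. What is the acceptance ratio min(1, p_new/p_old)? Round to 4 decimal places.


Ratio = p_new / p_old = 0.22 / 0.14 = 1.5714
Acceptance = min(1, 1.5714) = 1.0

1.0


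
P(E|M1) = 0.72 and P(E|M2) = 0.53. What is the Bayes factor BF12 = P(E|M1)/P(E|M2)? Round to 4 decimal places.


Bayes factor BF12 = P(E|M1) / P(E|M2)
= 0.72 / 0.53
= 1.3585

1.3585


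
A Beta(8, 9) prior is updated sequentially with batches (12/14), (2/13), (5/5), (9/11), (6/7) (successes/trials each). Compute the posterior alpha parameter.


Sequential conjugate updating is equivalent to a single batch update.
Total successes across all batches = 34
alpha_posterior = alpha_prior + total_successes = 8 + 34
= 42

42


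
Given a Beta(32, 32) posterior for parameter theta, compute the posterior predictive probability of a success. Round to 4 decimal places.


For a Beta-Bernoulli model, the predictive probability is the mean:
P(success) = 32/(32+32) = 32/64 = 0.5

0.5


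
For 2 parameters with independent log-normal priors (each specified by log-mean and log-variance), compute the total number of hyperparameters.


A log-normal prior has 2 hyperparameters per parameter.
Total = 2 * 2 = 4

4


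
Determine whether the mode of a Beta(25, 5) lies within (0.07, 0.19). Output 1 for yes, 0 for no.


First find the mode: (a-1)/(a+b-2) = 0.8571
Is 0.8571 in (0.07, 0.19)? 0

0


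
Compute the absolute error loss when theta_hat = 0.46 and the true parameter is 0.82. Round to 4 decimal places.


L = |theta_hat - theta_true|
= |0.46 - 0.82| = 0.36

0.36


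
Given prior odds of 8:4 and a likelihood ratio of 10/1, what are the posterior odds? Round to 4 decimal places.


Posterior odds = prior odds * LR
Prior odds = 8/4 = 2.0
LR = 10/1 = 10.0
Posterior odds = 2.0 * 10.0 = 20.0

20.0


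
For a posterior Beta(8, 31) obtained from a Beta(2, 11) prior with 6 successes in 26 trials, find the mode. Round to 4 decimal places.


Mode = (alpha - 1) / (alpha + beta - 2)
= 7 / 37
= 0.1892

0.1892


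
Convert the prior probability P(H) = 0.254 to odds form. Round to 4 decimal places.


P(not H) = 1 - 0.254 = 0.746
Odds = 0.254 / 0.746 = 0.3405

0.3405


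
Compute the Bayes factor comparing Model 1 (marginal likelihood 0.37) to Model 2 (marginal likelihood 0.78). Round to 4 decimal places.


BF12 = marginal likelihood of M1 / marginal likelihood of M2
= 0.37/0.78
= 0.4744

0.4744


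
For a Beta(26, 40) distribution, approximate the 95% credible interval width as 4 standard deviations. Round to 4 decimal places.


Variance of Beta(a,b) = ab / ((a+b)^2 * (a+b+1))
= 26*40 / ((66)^2 * 67)
= 0.0036
SD = sqrt(0.0036) = 0.0597
Width = 4 * SD = 0.2388

0.2388


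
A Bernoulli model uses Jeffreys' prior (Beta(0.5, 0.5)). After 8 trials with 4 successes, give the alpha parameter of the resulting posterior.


Posterior = Beta(prior_alpha + successes, prior_beta + failures)
= Beta(0.5 + 4, 0.5 + 4)
Posterior alpha = 0.5 + k = 0.5 + 4 = 4.5

4.5


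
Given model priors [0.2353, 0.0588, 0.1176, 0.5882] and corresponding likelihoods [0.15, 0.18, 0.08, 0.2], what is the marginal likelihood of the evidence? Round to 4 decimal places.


P(E) = sum_i P(M_i) P(E|M_i)
= 0.0353 + 0.0106 + 0.0094 + 0.1176
= 0.1729

0.1729


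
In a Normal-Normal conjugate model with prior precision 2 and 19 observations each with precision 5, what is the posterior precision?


Posterior precision = prior precision + n * observation precision
= 2 + 19 * 5
= 2 + 95 = 97

97


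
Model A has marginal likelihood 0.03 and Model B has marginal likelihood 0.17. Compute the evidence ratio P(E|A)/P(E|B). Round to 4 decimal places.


Evidence ratio = P(E|A) / P(E|B)
= 0.03 / 0.17
= 0.1765

0.1765


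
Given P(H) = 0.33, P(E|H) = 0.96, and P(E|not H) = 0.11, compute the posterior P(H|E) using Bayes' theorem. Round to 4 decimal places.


By Bayes' theorem: P(H|E) = P(E|H)*P(H) / P(E)
P(E) = P(E|H)*P(H) + P(E|not H)*P(not H)
P(E) = 0.96*0.33 + 0.11*0.67 = 0.3905
P(H|E) = 0.96*0.33 / 0.3905 = 0.8113

0.8113


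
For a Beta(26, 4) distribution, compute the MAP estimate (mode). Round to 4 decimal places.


MAP = mode = (a-1)/(a+b-2)
= (26-1)/(26+4-2)
= 25/28 = 0.8929

0.8929


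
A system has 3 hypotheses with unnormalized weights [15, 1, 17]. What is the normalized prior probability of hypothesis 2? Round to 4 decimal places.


The normalized prior is the weight divided by the total.
Total weight = 33
P(H2) = 1 / 33 = 0.0303

0.0303


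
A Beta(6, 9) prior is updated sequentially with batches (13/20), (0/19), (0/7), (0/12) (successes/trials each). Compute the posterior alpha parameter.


Sequential conjugate updating is equivalent to a single batch update.
Total successes across all batches = 13
alpha_posterior = alpha_prior + total_successes = 6 + 13
= 19

19


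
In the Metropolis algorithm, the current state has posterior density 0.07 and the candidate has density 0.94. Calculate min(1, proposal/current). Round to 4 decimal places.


Ratio = 0.94/0.07 = 13.4286
Acceptance probability = min(1, 13.4286)
= 1.0

1.0


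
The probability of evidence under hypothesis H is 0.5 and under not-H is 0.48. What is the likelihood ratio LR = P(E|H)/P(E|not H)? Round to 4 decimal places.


LR = 0.5 / 0.48
= 1.0417

1.0417


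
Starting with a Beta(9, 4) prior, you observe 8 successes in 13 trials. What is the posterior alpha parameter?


For a Beta-Binomial conjugate model:
Posterior alpha = prior alpha + number of successes
= 9 + 8 = 17

17


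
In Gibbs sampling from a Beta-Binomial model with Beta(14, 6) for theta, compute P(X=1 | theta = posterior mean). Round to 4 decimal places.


Posterior mean = alpha/(alpha+beta) = 14/20 = 0.7
P(X=1|theta=mean) = theta = 0.7

0.7


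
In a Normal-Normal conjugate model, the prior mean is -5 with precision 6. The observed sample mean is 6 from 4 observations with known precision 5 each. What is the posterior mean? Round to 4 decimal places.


Posterior precision = tau0 + n*tau = 6 + 4*5 = 26
Posterior mean = (tau0*mu0 + n*tau*xbar) / posterior_precision
= (6*-5 + 4*5*6) / 26
= 90 / 26 = 3.4615

3.4615


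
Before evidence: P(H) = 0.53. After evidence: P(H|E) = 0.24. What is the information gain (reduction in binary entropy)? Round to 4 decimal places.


Prior entropy = 0.9974
Posterior entropy = 0.795
Information gain = 0.9974 - 0.795 = 0.2024

0.2024


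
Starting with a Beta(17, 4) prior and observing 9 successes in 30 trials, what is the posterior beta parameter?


Posterior beta = prior beta + failures
Failures = 30 - 9 = 21
beta_post = 4 + 21 = 25

25


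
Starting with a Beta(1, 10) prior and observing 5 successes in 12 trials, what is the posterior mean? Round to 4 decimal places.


Posterior parameters: alpha = 1 + 5 = 6
beta = 10 + 7 = 17
Posterior mean = alpha / (alpha + beta) = 6 / 23
= 0.2609

0.2609


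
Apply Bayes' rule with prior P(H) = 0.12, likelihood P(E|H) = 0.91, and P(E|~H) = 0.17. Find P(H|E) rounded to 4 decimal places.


Step 1: Compute marginal P(E) = P(E|H)P(H) + P(E|~H)P(~H)
= 0.91*0.12 + 0.17*0.88 = 0.2588
Step 2: P(H|E) = P(E|H)P(H)/P(E) = 0.1092/0.2588
= 0.4219

0.4219


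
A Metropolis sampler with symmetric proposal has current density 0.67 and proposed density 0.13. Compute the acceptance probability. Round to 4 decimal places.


For symmetric proposals, acceptance = min(1, pi(x*)/pi(x))
= min(1, 0.13/0.67)
= min(1, 0.194) = 0.194

0.194


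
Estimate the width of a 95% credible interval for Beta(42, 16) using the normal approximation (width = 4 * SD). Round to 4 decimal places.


For Beta(a,b): Var = ab/((a+b)^2(a+b+1))
Var = 0.0034, SD = 0.0582
Approximate 95% CI width = 4 * 0.0582 = 0.2328

0.2328


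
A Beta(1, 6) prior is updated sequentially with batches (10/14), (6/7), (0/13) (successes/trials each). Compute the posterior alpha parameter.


Sequential conjugate updating is equivalent to a single batch update.
Total successes across all batches = 16
alpha_posterior = alpha_prior + total_successes = 1 + 16
= 17

17
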